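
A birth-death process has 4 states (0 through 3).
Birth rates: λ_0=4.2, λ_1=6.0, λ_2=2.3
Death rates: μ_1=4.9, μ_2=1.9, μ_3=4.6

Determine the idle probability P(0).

Ratios P(n)/P(0) = (λ₀···λₙ₋₁)/(μ₁···μₙ):
P(1)/P(0) = (4.2)/(4.9) = 0.8571
P(2)/P(0) = (4.2×6.0)/(4.9×1.9) = 2.7068
P(3)/P(0) = (4.2×6.0×2.3)/(4.9×1.9×4.6) = 1.3534

Normalization: ∑ P(n) = 1
P(0) × (1.0000 + 0.8571 + 2.7068 + 1.3534) = 1
P(0) × 5.9173 = 1
P(0) = 1/5.9173 = 0.1690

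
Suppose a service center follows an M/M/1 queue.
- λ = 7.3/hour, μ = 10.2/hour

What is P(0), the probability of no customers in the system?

ρ = λ/μ = 7.3/10.2 = 0.7157
P(0) = 1 - ρ = 1 - 0.7157 = 0.2843
The server is idle 28.43% of the time.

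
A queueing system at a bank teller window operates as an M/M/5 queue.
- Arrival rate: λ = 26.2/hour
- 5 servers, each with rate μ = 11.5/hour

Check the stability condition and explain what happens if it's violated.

Stability requires ρ = λ/(cμ) < 1
ρ = 26.2/(5 × 11.5) = 26.2/57.50 = 0.4557
Since 0.4557 < 1, the system is STABLE.
The servers are busy 45.57% of the time.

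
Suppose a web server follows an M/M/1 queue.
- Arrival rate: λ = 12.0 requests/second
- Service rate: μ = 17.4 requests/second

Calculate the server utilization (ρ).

Server utilization: ρ = λ/μ
ρ = 12.0/17.4 = 0.6897
The server is busy 68.97% of the time.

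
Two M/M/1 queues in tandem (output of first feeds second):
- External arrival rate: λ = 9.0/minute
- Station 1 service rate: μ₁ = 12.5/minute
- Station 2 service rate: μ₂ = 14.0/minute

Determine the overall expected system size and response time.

By Jackson's theorem, each station behaves as independent M/M/1.
Station 1: ρ₁ = 9.0/12.5 = 0.7200, L₁ = ρ₁/(1-ρ₁) = λ/(μ₁-λ) = 9.0/3.50 = 2.5714
Station 2: ρ₂ = 9.0/14.0 = 0.6429, L₂ = ρ₂/(1-ρ₂) = λ/(μ₂-λ) = 9.0/5.00 = 1.8000
Total: L = L₁ + L₂ = 2.5714 + 1.8000 = 4.3714
W = L/λ = 4.3714/9.0 = 0.4857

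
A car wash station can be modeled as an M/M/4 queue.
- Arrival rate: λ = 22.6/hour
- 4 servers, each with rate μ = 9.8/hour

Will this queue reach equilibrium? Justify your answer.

Stability requires ρ = λ/(cμ) < 1
ρ = 22.6/(4 × 9.8) = 22.6/39.20 = 0.5765
Since 0.5765 < 1, the system is STABLE.
The servers are busy 57.65% of the time.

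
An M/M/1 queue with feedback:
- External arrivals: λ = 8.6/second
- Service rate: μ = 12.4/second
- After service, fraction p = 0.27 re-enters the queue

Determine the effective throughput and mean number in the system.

Effective arrival rate: λ_eff = λ/(1-p) = 8.6/(1-0.27) = 8.6/0.73 = 11.7808219
ρ = λ_eff/μ = 11.7808219/12.4 = 0.95006628
L = ρ/(1-ρ) = 0.95006628/(1-0.95006628) = 19.0265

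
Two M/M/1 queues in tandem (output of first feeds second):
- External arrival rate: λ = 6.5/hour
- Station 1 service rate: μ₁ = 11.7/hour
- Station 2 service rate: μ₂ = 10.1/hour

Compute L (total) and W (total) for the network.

By Jackson's theorem, each station behaves as independent M/M/1.
Station 1: ρ₁ = 6.5/11.7 = 0.5556, L₁ = ρ₁/(1-ρ₁) = λ/(μ₁-λ) = 6.5/5.20 = 1.2500
Station 2: ρ₂ = 6.5/10.1 = 0.6436, L₂ = ρ₂/(1-ρ₂) = λ/(μ₂-λ) = 6.5/3.60 = 1.8056
Total: L = L₁ + L₂ = 1.2500 + 1.8056 = 3.0556
W = L/λ = 3.0556/6.5 = 0.4701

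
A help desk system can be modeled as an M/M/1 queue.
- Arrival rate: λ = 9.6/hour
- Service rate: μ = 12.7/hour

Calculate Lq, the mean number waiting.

ρ = λ/μ = 9.6/12.7 = 0.7559
For M/M/1: Lq = λ²/(μ(μ-λ))
Lq = 92.16/(12.7 × 3.10)
Lq = 2.3409 tickets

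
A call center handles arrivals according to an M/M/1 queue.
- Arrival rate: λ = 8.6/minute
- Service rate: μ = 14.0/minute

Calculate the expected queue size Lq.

ρ = λ/μ = 8.6/14.0 = 0.6143
For M/M/1: Lq = λ²/(μ(μ-λ))
Lq = 73.96/(14.0 × 5.40)
Lq = 0.9783 calls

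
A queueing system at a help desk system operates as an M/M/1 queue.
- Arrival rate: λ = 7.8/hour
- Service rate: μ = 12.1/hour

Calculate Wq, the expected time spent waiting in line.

First, compute utilization: ρ = λ/μ = 7.8/12.1 = 0.6446
For M/M/1: Wq = λ/(μ(μ-λ))
Wq = 7.8/(12.1 × (12.1-7.8))
Wq = 7.8/(12.1 × 4.30)
Wq = 0.1499 hours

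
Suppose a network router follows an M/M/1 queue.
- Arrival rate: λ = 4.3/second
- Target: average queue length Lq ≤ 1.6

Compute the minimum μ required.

For M/M/1: Lq = λ²/(μ(μ-λ))
Need Lq ≤ 1.6, i.e. μ(μ-λ) ≥ λ²/1.6
μ² - 4.3μ - 18.49/1.6 ≥ 0  →  μ² - 4.3μ - 11.55625 ≥ 0
Quadratic formula (positive root): μ = [λ + √(λ² + 4×11.55625)]/2
Discriminant: 18.49 + 4×11.55625 = 64.7150, √64.7150 = 8.0446
μ ≥ (4.3 + 8.0446)/2 = 6.1723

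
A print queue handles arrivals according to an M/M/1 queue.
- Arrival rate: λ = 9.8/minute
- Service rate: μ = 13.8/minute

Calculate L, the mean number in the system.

ρ = λ/μ = 9.8/13.8 = 0.7101
For M/M/1: L = λ/(μ-λ)
L = 9.8/(13.8-9.8) = 9.8/4.00
L = 2.4500 jobs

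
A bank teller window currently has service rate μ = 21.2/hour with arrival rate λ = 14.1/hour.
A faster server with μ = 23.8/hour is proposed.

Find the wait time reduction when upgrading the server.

System 1: ρ₁ = 14.1/21.2 = 0.6651, W₁ = 1/(21.2-14.1) = 0.140845
System 2: ρ₂ = 14.1/23.8 = 0.5924, W₂ = 1/(23.8-14.1) = 0.103093
Improvement: (W₁-W₂)/W₁ = (0.140845-0.103093)/0.140845 = 26.80%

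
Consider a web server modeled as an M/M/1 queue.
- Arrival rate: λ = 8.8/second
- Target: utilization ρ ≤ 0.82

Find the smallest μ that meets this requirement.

ρ = λ/μ, so μ = λ/ρ
μ ≥ 8.8/0.82 = 10.7317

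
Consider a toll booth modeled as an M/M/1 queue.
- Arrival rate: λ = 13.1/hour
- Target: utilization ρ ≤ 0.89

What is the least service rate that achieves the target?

ρ = λ/μ, so μ = λ/ρ
μ ≥ 13.1/0.89 = 14.7191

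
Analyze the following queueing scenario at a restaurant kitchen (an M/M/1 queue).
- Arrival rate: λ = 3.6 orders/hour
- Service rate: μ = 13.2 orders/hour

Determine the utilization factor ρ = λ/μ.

Server utilization: ρ = λ/μ
ρ = 3.6/13.2 = 0.2727
The server is busy 27.27% of the time.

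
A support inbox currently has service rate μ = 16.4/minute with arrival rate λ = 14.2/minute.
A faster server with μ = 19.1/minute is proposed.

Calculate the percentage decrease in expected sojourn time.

System 1: ρ₁ = 14.2/16.4 = 0.8659, W₁ = 1/(16.4-14.2) = 0.45455
System 2: ρ₂ = 14.2/19.1 = 0.7435, W₂ = 1/(19.1-14.2) = 0.20408
Improvement: (W₁-W₂)/W₁ = (0.45455-0.20408)/0.45455 = 55.10%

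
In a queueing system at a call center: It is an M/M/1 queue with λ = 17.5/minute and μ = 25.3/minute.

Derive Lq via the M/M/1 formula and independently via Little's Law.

Method 1 (direct): Lq = λ²/(μ(μ-λ)) = 306.25/(25.3 × 7.80) = 1.5519

Method 2 (Little's Law):
W = 1/(μ-λ) = 1/7.80 = 0.12821
Wq = W - 1/μ = 0.12821 - 0.039526 = 0.08868
Lq = λWq = 17.5 × 0.08868 = 1.5519 ✔ (matches Method 1)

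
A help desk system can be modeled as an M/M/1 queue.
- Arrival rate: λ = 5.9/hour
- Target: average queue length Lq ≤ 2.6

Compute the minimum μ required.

For M/M/1: Lq = λ²/(μ(μ-λ))
Need Lq ≤ 2.6, i.e. μ(μ-λ) ≥ λ²/2.6
μ² - 5.9μ - 34.81/2.6 ≥ 0  →  μ² - 5.9μ - 13.38846 ≥ 0
Quadratic formula (positive root): μ = [λ + √(λ² + 4×13.38846)]/2
Discriminant: 34.81 + 4×13.38846 = 88.3638, √88.3638 = 9.4002
μ ≥ (5.9 + 9.4002)/2 = 7.6501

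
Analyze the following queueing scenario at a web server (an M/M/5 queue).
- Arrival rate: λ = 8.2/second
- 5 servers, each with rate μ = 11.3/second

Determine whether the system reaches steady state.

Stability requires ρ = λ/(cμ) < 1
ρ = 8.2/(5 × 11.3) = 8.2/56.50 = 0.1451
Since 0.1451 < 1, the system is STABLE.
The servers are busy 14.51% of the time.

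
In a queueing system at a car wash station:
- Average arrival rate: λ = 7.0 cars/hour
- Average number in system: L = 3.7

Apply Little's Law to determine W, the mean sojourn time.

Little's Law: L = λW, so W = L/λ
W = 3.7/7.0 = 0.5286 hours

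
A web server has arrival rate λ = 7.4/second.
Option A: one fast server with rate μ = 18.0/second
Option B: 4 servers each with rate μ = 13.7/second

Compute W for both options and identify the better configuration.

Option A: single server μ = 18.0 (M/M/1)
  ρ_A = 7.4/18.0 = 0.4111
  W_A = 1/(μ-λ) = 1/(18.0-7.4) = 1/10.60 = 0.09434

Option B: 4 servers μ = 13.7 (M/M/4)
  ρ_B = λ/(cμ) = 7.4/(4×13.7) = 0.1350
  Offered load a = λ/μ = cρ = 7.4/13.7 = 0.5401
  P₀ = [ Σₙ₌₀^3 aⁿ/n! + a^4/(4!(1-ρ)) ]⁻¹
  Σ = a^0/0! + a^1/1! + a^2/2! + a^3/3! = 1.0000 + 0.5401 + 0.1459 + 0.02627 = 1.7123
  a^4/(4!(1-ρ)) = 0.08512/(24 × 0.8650) = 0.004100
  P₀ = 1/(1.7123 + 0.004100) = 0.5826
  Lq = P₀·a^4·ρ / (4!(1-ρ)²) = 0.58262 × 0.085123 × 0.13504 / (24 × 0.74816) = 0.0003730
  Wq_B = Lq/λ = 0.00037297/7.4 = 0.00005040
  W_B = Wq_B + 1/μ = 0.00005040 + 0.07299 = 0.07304

Since W_B = 0.07304 < W_A = 0.09434, Option B (multiple servers) has the shorter time in system.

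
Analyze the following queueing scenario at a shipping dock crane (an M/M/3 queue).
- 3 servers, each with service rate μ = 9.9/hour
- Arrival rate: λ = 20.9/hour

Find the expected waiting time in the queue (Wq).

Traffic intensity: ρ = λ/(cμ) = 20.9/(3×9.9) = 0.7037
Since ρ = 0.7037 < 1, system is stable.
Offered load a = λ/μ = cρ = 20.9/9.9 = 2.1111
P₀ = [ Σₙ₌₀^2 aⁿ/n! + a^3/(3!(1-ρ)) ]⁻¹
Σ = a^0/0! + a^1/1! + a^2/2! = 1.0000 + 2.1111 + 2.2284 = 5.3395
a^3/(3!(1-ρ)) = 9.4088/(6 × 0.2963) = 5.2924
P₀ = 1/(5.3395 + 5.2924) = 0.09406
Lq = P₀·a^3·ρ / (3!(1-ρ)²) = 0.094056 × 9.4088 × 0.70370 / (6 × 0.087791) = 1.1822
Wq = Lq/λ = 1.18224/20.9 = 0.05657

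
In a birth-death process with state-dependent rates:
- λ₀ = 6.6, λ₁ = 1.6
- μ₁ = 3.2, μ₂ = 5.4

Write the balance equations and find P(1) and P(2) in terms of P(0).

Balance equations:
State 0: λ₀P₀ = μ₁P₁ → P₁ = (λ₀/μ₁)P₀ = (6.6/3.2)P₀ = 2.0625P₀
State 1: P₂ = (λ₀λ₁)/(μ₁μ₂)P₀ = (6.6×1.6)/(3.2×5.4)P₀ = 0.6111P₀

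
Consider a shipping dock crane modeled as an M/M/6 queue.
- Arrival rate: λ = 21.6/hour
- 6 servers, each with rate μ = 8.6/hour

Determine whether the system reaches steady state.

Stability requires ρ = λ/(cμ) < 1
ρ = 21.6/(6 × 8.6) = 21.6/51.60 = 0.4186
Since 0.4186 < 1, the system is STABLE.
The servers are busy 41.86% of the time.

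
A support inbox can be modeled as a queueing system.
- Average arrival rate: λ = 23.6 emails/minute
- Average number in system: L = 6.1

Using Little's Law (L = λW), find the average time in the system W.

Little's Law: L = λW, so W = L/λ
W = 6.1/23.6 = 0.2585 minutes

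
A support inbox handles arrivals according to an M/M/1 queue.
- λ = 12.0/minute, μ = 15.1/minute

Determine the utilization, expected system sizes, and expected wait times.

Step 1: ρ = λ/μ = 12.0/15.1 = 0.7947
Step 2: L = λ/(μ-λ) = 12.0/3.10 = 3.8710
Step 3: Lq = λ²/(μ(μ-λ)) = 144.00/(15.1×3.10) = 3.0763
Step 4: W = 1/(μ-λ) = 1/3.10 = 0.32258
Step 5: Wq = λ/(μ(μ-λ)) = 12.0/(15.1×3.10) = 0.2564
Step 6: P(0) = 1-ρ = 0.2053
Verify: L = λW = 12.0×0.32258 = 3.8710 ✔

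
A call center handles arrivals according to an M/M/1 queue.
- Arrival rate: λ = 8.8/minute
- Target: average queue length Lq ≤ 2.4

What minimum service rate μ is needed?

For M/M/1: Lq = λ²/(μ(μ-λ))
Need Lq ≤ 2.4, i.e. μ(μ-λ) ≥ λ²/2.4
μ² - 8.8μ - 77.44/2.4 ≥ 0  →  μ² - 8.8μ - 32.26667 ≥ 0
Quadratic formula (positive root): μ = [λ + √(λ² + 4×32.26667)]/2
Discriminant: 77.44 + 4×32.26667 = 206.5067, √206.5067 = 14.3703
μ ≥ (8.8 + 14.3703)/2 = 11.5852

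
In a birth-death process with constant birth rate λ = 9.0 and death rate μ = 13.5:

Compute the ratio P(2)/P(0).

For constant rates: P(n)/P(0) = (λ/μ)^n
P(2)/P(0) = (9.0/13.5)^2 = 0.66667^2 = 0.4444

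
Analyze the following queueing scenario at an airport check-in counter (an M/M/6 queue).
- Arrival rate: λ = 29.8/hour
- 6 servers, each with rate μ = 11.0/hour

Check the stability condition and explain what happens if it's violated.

Stability requires ρ = λ/(cμ) < 1
ρ = 29.8/(6 × 11.0) = 29.8/66.00 = 0.4515
Since 0.4515 < 1, the system is STABLE.
The servers are busy 45.15% of the time.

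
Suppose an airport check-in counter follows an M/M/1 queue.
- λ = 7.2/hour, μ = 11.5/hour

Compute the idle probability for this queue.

ρ = λ/μ = 7.2/11.5 = 0.6261
P(0) = 1 - ρ = 1 - 0.6261 = 0.3739
The server is idle 37.39% of the time.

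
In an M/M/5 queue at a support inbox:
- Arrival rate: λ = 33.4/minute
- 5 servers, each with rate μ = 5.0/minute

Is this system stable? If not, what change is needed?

Stability requires ρ = λ/(cμ) < 1
ρ = 33.4/(5 × 5.0) = 33.4/25.00 = 1.3360
Since 1.3360 ≥ 1, the system is UNSTABLE.
Need c > λ/μ = 33.4/5.0 = 6.68.
Minimum servers needed: c = 7.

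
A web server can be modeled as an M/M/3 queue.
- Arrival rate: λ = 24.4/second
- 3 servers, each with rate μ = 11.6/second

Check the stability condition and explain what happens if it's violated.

Stability requires ρ = λ/(cμ) < 1
ρ = 24.4/(3 × 11.6) = 24.4/34.80 = 0.7011
Since 0.7011 < 1, the system is STABLE.
The servers are busy 70.11% of the time.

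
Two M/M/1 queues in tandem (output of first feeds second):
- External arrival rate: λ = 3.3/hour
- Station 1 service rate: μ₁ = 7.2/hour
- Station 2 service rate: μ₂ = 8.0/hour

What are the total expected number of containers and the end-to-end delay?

By Jackson's theorem, each station behaves as independent M/M/1.
Station 1: ρ₁ = 3.3/7.2 = 0.4583, L₁ = ρ₁/(1-ρ₁) = λ/(μ₁-λ) = 3.3/3.90 = 0.8462
Station 2: ρ₂ = 3.3/8.0 = 0.4125, L₂ = ρ₂/(1-ρ₂) = λ/(μ₂-λ) = 3.3/4.70 = 0.7021
Total: L = L₁ + L₂ = 0.8462 + 0.7021 = 1.5483
W = L/λ = 1.5483/3.3 = 0.4692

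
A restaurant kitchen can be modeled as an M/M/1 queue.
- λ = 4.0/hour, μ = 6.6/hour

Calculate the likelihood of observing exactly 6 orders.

ρ = λ/μ = 4.0/6.6 = 0.60606
P(n) = (1-ρ)ρⁿ
P(6) = (1-0.60606) × 0.60606^6
P(6) = 0.3939 × 0.04956
P(6) = 0.01952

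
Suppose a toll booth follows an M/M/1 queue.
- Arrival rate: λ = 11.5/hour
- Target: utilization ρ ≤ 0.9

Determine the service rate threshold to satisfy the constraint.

ρ = λ/μ, so μ = λ/ρ
μ ≥ 11.5/0.9 = 12.7778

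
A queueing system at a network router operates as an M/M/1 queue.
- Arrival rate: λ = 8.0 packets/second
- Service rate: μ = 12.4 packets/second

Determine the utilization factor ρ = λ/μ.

Server utilization: ρ = λ/μ
ρ = 8.0/12.4 = 0.6452
The server is busy 64.52% of the time.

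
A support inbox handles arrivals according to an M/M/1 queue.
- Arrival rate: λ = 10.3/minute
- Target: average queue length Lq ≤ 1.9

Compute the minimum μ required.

For M/M/1: Lq = λ²/(μ(μ-λ))
Need Lq ≤ 1.9, i.e. μ(μ-λ) ≥ λ²/1.9
μ² - 10.3μ - 106.09/1.9 ≥ 0  →  μ² - 10.3μ - 55.83684 ≥ 0
Quadratic formula (positive root): μ = [λ + √(λ² + 4×55.83684)]/2
Discriminant: 106.09 + 4×55.83684 = 329.4374, √329.4374 = 18.1504
μ ≥ (10.3 + 18.1504)/2 = 14.2252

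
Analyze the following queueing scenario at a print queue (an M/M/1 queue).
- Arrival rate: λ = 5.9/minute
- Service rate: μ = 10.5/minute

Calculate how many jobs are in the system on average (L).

ρ = λ/μ = 5.9/10.5 = 0.5619
For M/M/1: L = λ/(μ-λ)
L = 5.9/(10.5-5.9) = 5.9/4.60
L = 1.2826 jobs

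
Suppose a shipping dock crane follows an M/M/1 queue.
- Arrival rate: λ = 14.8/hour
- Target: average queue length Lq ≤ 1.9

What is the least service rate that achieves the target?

For M/M/1: Lq = λ²/(μ(μ-λ))
Need Lq ≤ 1.9, i.e. μ(μ-λ) ≥ λ²/1.9
μ² - 14.8μ - 219.04/1.9 ≥ 0  →  μ² - 14.8μ - 115.2842 ≥ 0
Quadratic formula (positive root): μ = [λ + √(λ² + 4×115.2842)]/2
Discriminant: 219.04 + 4×115.2842 = 680.1768, √680.1768 = 26.0802
μ ≥ (14.8 + 26.0802)/2 = 20.4401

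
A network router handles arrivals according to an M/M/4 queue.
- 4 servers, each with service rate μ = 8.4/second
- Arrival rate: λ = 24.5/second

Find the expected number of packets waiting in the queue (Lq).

Traffic intensity: ρ = λ/(cμ) = 24.5/(4×8.4) = 0.7292
Since ρ = 0.7292 < 1, system is stable.
Offered load a = λ/μ = cρ = 24.5/8.4 = 2.9167
P₀ = [ Σₙ₌₀^3 aⁿ/n! + a^4/(4!(1-ρ)) ]⁻¹
Σ = a^0/0! + a^1/1! + a^2/2! + a^3/3! = 1.0000 + 2.9167 + 4.2535 + 4.1353 = 12.3055
a^4/(4!(1-ρ)) = 72.3681/(24 × 0.270833) = 11.1336
P₀ = 1/(12.3055 + 11.1336) = 0.04266
Lq = P₀·a^4·ρ / (4!(1-ρ)²) = 0.04266 × 72.3681 × 0.7292 / (24 × 0.07335) = 1.2788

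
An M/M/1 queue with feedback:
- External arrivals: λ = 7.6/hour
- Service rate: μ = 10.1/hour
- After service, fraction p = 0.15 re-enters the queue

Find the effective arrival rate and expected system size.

Effective arrival rate: λ_eff = λ/(1-p) = 7.6/(1-0.15) = 7.6/0.85 = 8.94118
ρ = λ_eff/μ = 8.94118/10.1 = 0.885265
L = ρ/(1-ρ) = 0.885265/(1-0.885265) = 7.7157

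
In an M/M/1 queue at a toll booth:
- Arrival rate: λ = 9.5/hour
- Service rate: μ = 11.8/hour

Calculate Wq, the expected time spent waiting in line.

First, compute utilization: ρ = λ/μ = 9.5/11.8 = 0.8051
For M/M/1: Wq = λ/(μ(μ-λ))
Wq = 9.5/(11.8 × (11.8-9.5))
Wq = 9.5/(11.8 × 2.30)
Wq = 0.3500 hours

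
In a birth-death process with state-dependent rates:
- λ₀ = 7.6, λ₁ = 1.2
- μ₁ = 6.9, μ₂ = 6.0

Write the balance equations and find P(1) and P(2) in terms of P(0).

Balance equations:
State 0: λ₀P₀ = μ₁P₁ → P₁ = (λ₀/μ₁)P₀ = (7.6/6.9)P₀ = 1.1014P₀
State 1: P₂ = (λ₀λ₁)/(μ₁μ₂)P₀ = (7.6×1.2)/(6.9×6.0)P₀ = 0.2203P₀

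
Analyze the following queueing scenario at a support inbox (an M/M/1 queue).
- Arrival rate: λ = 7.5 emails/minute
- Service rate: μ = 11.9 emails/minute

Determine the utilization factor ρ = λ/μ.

Server utilization: ρ = λ/μ
ρ = 7.5/11.9 = 0.6303
The server is busy 63.03% of the time.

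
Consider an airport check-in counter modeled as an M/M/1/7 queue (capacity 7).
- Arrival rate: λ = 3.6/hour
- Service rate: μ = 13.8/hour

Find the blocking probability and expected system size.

ρ = λ/μ = 3.6/13.8 = 0.26087
P₀ = (1-ρ)/(1-ρ^(K+1)) = (1-0.26087)/(1-0.26087^8) = 0.7391/1.0000 = 0.7391
P_K = P₀×ρ^K = 0.7391 × 0.26087^7 = 0.7391 × 0.00008222 = 0.00006077
Blocking probability P_7 = 0.00006077 (0.006077%)
L = ρ[1 - (K+1)ρ^K + Kρ^(K+1)] / [(1-ρ)(1-ρ^(K+1))]
L = 0.26087 × (1 - 8×0.00008222 + 7×0.00002145) / ((1 - 0.26087) × (1 - 0.00002145)) = 0.3528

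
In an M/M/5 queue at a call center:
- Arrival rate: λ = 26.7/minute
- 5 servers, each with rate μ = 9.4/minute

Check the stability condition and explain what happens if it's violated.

Stability requires ρ = λ/(cμ) < 1
ρ = 26.7/(5 × 9.4) = 26.7/47.00 = 0.5681
Since 0.5681 < 1, the system is STABLE.
The servers are busy 56.81% of the time.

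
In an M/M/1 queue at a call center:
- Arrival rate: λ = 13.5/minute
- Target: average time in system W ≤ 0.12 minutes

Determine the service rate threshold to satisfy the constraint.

For M/M/1: W = 1/(μ-λ)
Need W ≤ 0.12, so 1/(μ-λ) ≤ 0.12
μ - λ ≥ 1/0.12 = 8.3333
μ ≥ 13.5 + 8.3333 = 21.8333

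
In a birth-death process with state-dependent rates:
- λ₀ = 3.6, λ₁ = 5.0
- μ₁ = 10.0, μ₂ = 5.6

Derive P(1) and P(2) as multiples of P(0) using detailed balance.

Balance equations:
State 0: λ₀P₀ = μ₁P₁ → P₁ = (λ₀/μ₁)P₀ = (3.6/10.0)P₀ = 0.3600P₀
State 1: P₂ = (λ₀λ₁)/(μ₁μ₂)P₀ = (3.6×5.0)/(10.0×5.6)P₀ = 0.3214P₀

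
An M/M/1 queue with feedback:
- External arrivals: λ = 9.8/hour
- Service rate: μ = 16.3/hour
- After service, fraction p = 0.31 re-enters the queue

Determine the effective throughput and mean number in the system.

Effective arrival rate: λ_eff = λ/(1-p) = 9.8/(1-0.31) = 9.8/0.69 = 14.202899
ρ = λ_eff/μ = 14.202899/16.3 = 0.871343
L = ρ/(1-ρ) = 0.871343/(1-0.871343) = 6.7726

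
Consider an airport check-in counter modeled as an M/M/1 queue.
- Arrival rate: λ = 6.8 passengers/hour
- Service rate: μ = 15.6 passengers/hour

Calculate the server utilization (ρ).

Server utilization: ρ = λ/μ
ρ = 6.8/15.6 = 0.4359
The server is busy 43.59% of the time.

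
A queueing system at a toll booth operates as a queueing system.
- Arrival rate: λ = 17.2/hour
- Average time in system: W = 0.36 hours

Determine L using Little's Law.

Little's Law: L = λW
L = 17.2 × 0.36 = 6.1920 vehicles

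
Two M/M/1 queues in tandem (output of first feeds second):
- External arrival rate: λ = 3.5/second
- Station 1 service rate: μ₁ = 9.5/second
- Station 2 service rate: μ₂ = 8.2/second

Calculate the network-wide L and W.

By Jackson's theorem, each station behaves as independent M/M/1.
Station 1: ρ₁ = 3.5/9.5 = 0.3684, L₁ = ρ₁/(1-ρ₁) = λ/(μ₁-λ) = 3.5/6.00 = 0.5833
Station 2: ρ₂ = 3.5/8.2 = 0.4268, L₂ = ρ₂/(1-ρ₂) = λ/(μ₂-λ) = 3.5/4.70 = 0.7447
Total: L = L₁ + L₂ = 0.5833 + 0.7447 = 1.3280
W = L/λ = 1.3280/3.5 = 0.3794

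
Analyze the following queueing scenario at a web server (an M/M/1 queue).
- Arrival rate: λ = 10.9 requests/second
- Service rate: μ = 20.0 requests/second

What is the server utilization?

Server utilization: ρ = λ/μ
ρ = 10.9/20.0 = 0.5450
The server is busy 54.50% of the time.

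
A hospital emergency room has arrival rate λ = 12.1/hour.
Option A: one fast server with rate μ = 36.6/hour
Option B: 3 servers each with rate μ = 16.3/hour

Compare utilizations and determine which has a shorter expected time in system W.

Option A: single server μ = 36.6 (M/M/1)
  ρ_A = 12.1/36.6 = 0.3306
  W_A = 1/(μ-λ) = 1/(36.6-12.1) = 1/24.50 = 0.04082

Option B: 3 servers μ = 16.3 (M/M/3)
  ρ_B = λ/(cμ) = 12.1/(3×16.3) = 0.2474
  Offered load a = λ/μ = cρ = 12.1/16.3 = 0.7423
  P₀ = [ Σₙ₌₀^2 aⁿ/n! + a^3/(3!(1-ρ)) ]⁻¹
  Σ = a^0/0! + a^1/1! + a^2/2! = 1.0000 + 0.74233 + 0.27553 = 2.0179
  a^3/(3!(1-ρ)) = 0.409066/(6 × 0.752556) = 0.09059
  P₀ = 1/(2.0179 + 0.09059) = 0.4743
  Lq = P₀·a^3·ρ / (3!(1-ρ)²) = 0.4743 × 0.4091 × 0.2474 / (6 × 0.5663) = 0.01413
  Wq_B = Lq/λ = 0.01413/12.1 = 0.001168
  W_B = Wq_B + 1/μ = 0.001168 + 0.06135 = 0.06252

Since W_A = 0.04082 < W_B = 0.06252, Option A (single fast server) has the shorter time in system.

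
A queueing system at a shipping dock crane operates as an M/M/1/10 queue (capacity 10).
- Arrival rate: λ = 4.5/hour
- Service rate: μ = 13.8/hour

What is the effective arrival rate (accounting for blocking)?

ρ = λ/μ = 4.5/13.8 = 0.326087
P₀ = (1-ρ)/(1-ρ^(K+1)) = (1-0.326087)/(1-0.326087^11) = 0.6739/1.0000 = 0.6739
P_K = P₀×ρ^K = 0.67392 × 0.326087^10 = 0.67392 × 0.000013594 = 0.000009161
λ_eff = λ(1-P_K) = 4.5 × (1 - 0.000009161) = 4.5 × 1.0000 = 4.5000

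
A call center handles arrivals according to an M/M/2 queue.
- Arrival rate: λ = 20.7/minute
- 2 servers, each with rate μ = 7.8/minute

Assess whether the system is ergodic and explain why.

Stability requires ρ = λ/(cμ) < 1
ρ = 20.7/(2 × 7.8) = 20.7/15.60 = 1.3269
Since 1.3269 ≥ 1, the system is UNSTABLE.
Need c > λ/μ = 20.7/7.8 = 2.65.
Minimum servers needed: c = 3.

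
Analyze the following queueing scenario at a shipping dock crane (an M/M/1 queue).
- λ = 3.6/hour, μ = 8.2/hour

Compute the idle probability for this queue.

ρ = λ/μ = 3.6/8.2 = 0.4390
P(0) = 1 - ρ = 1 - 0.4390 = 0.5610
The server is idle 56.10% of the time.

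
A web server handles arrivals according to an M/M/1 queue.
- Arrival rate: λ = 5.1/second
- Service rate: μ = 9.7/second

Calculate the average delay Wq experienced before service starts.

First, compute utilization: ρ = λ/μ = 5.1/9.7 = 0.5258
For M/M/1: Wq = λ/(μ(μ-λ))
Wq = 5.1/(9.7 × (9.7-5.1))
Wq = 5.1/(9.7 × 4.60)
Wq = 0.1143 seconds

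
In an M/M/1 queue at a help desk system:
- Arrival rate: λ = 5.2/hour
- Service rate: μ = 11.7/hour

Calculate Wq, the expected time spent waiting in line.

First, compute utilization: ρ = λ/μ = 5.2/11.7 = 0.4444
For M/M/1: Wq = λ/(μ(μ-λ))
Wq = 5.2/(11.7 × (11.7-5.2))
Wq = 5.2/(11.7 × 6.50)
Wq = 0.06838 hours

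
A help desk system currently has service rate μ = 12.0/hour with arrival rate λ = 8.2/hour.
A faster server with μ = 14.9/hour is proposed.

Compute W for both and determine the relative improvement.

System 1: ρ₁ = 8.2/12.0 = 0.6833, W₁ = 1/(12.0-8.2) = 0.2632
System 2: ρ₂ = 8.2/14.9 = 0.5503, W₂ = 1/(14.9-8.2) = 0.1493
Improvement: (W₁-W₂)/W₁ = (0.2632-0.1493)/0.2632 = 43.28%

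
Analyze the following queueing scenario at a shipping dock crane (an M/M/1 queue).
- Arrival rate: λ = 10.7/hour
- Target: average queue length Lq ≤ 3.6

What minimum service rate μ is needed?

For M/M/1: Lq = λ²/(μ(μ-λ))
Need Lq ≤ 3.6, i.e. μ(μ-λ) ≥ λ²/3.6
μ² - 10.7μ - 114.49/3.6 ≥ 0  →  μ² - 10.7μ - 31.80278 ≥ 0
Quadratic formula (positive root): μ = [λ + √(λ² + 4×31.80278)]/2
Discriminant: 114.49 + 4×31.80278 = 241.7011, √241.7011 = 15.54674
μ ≥ (10.7 + 15.54674)/2 = 13.1234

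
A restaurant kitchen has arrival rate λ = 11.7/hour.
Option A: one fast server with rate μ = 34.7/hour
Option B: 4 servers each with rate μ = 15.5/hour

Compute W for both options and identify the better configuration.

Option A: single server μ = 34.7 (M/M/1)
  ρ_A = 11.7/34.7 = 0.3372
  W_A = 1/(μ-λ) = 1/(34.7-11.7) = 1/23.00 = 0.04348

Option B: 4 servers μ = 15.5 (M/M/4)
  ρ_B = λ/(cμ) = 11.7/(4×15.5) = 0.1887
  Offered load a = λ/μ = cρ = 11.7/15.5 = 0.7548
  P₀ = [ Σₙ₌₀^3 aⁿ/n! + a^4/(4!(1-ρ)) ]⁻¹
  Σ = a^0/0! + a^1/1! + a^2/2! + a^3/3! = 1.0000 + 0.7548 + 0.2849 + 0.07168 = 2.1114
  a^4/(4!(1-ρ)) = 0.32465/(24 × 0.81129) = 0.01667
  P₀ = 1/(2.1114 + 0.01667) = 0.4699
  Lq = P₀·a^4·ρ / (4!(1-ρ)²) = 0.46991 × 0.32465 × 0.18871 / (24 × 0.65819) = 0.001822
  Wq_B = Lq/λ = 0.0018225/11.7 = 0.00015577
  W_B = Wq_B + 1/μ = 0.00015577 + 0.064516 = 0.06467

Since W_A = 0.04348 < W_B = 0.06467, Option A (single fast server) has the shorter time in system.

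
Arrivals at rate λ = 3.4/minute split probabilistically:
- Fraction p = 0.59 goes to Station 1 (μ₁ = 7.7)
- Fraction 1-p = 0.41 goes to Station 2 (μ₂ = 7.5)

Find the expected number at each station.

Effective rates: λ₁ = 3.4×0.59 = 2.006, λ₂ = 3.4×0.41 = 1.394
Station 1: ρ₁ = 2.006/7.7 = 0.2605, L₁ = ρ₁/(1-ρ₁) = 0.2605/(1-0.2605) = 0.3523
Station 2: ρ₂ = 1.394/7.5 = 0.18587, L₂ = ρ₂/(1-ρ₂) = 0.18587/(1-0.18587) = 0.2283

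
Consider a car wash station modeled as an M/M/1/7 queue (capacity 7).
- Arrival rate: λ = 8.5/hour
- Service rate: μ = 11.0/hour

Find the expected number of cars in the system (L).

ρ = λ/μ = 8.5/11.0 = 0.772727
P₀ = (1-ρ)/(1-ρ^(K+1)) = (1-0.772727)/(1-0.772727^8) = 0.2273/0.8729 = 0.2604
P_K = P₀×ρ^K = 0.26037 × 0.772727^7 = 0.26037 × 0.16451 = 0.04283
L = ρ[1 - (K+1)ρ^K + Kρ^(K+1)] / [(1-ρ)(1-ρ^(K+1))]
L = 0.772727 × (1 - 8×0.16451 + 7×0.12712) / ((1 - 0.772727) × (1 - 0.12712)) = 2.2349 cars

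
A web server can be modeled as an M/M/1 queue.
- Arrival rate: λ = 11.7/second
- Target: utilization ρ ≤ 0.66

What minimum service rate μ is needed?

ρ = λ/μ, so μ = λ/ρ
μ ≥ 11.7/0.66 = 17.7273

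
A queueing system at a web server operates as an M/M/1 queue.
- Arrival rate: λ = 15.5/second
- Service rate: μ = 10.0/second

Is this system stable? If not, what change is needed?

Stability requires ρ = λ/(cμ) < 1
ρ = 15.5/(1 × 10.0) = 15.5/10.00 = 1.5500
Since 1.5500 ≥ 1, the system is UNSTABLE.
Queue grows without bound. Need μ > λ = 15.5.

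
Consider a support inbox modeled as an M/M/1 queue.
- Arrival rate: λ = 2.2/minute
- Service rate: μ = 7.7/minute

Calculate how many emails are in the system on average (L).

ρ = λ/μ = 2.2/7.7 = 0.2857
For M/M/1: L = λ/(μ-λ)
L = 2.2/(7.7-2.2) = 2.2/5.50
L = 0.4000 emails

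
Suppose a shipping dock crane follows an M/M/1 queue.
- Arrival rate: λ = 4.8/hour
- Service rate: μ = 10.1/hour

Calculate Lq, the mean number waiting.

ρ = λ/μ = 4.8/10.1 = 0.4752
For M/M/1: Lq = λ²/(μ(μ-λ))
Lq = 23.04/(10.1 × 5.30)
Lq = 0.4304 containers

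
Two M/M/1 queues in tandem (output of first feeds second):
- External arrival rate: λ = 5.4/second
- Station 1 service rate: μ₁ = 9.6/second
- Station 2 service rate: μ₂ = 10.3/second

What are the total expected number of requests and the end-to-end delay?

By Jackson's theorem, each station behaves as independent M/M/1.
Station 1: ρ₁ = 5.4/9.6 = 0.5625, L₁ = ρ₁/(1-ρ₁) = λ/(μ₁-λ) = 5.4/4.20 = 1.285714
Station 2: ρ₂ = 5.4/10.3 = 0.5243, L₂ = ρ₂/(1-ρ₂) = λ/(μ₂-λ) = 5.4/4.90 = 1.102041
Total: L = L₁ + L₂ = 1.285714 + 1.102041 = 2.3878
W = L/λ = 2.3878/5.4 = 0.4422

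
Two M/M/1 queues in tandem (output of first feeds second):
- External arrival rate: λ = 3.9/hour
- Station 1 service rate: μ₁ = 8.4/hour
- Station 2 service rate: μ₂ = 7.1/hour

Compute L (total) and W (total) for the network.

By Jackson's theorem, each station behaves as independent M/M/1.
Station 1: ρ₁ = 3.9/8.4 = 0.4643, L₁ = ρ₁/(1-ρ₁) = λ/(μ₁-λ) = 3.9/4.50 = 0.866667
Station 2: ρ₂ = 3.9/7.1 = 0.5493, L₂ = ρ₂/(1-ρ₂) = λ/(μ₂-λ) = 3.9/3.20 = 1.21875
Total: L = L₁ + L₂ = 0.866667 + 1.21875 = 2.0854
W = L/λ = 2.0854/3.9 = 0.5347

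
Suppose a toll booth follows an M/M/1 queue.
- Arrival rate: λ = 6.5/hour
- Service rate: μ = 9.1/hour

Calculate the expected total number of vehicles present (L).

ρ = λ/μ = 6.5/9.1 = 0.7143
For M/M/1: L = λ/(μ-λ)
L = 6.5/(9.1-6.5) = 6.5/2.60
L = 2.5000 vehicles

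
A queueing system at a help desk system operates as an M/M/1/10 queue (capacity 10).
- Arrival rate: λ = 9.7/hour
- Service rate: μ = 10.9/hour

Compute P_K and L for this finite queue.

ρ = λ/μ = 9.7/10.9 = 0.88991
P₀ = (1-ρ)/(1-ρ^(K+1)) = (1-0.88991)/(1-0.88991^11) = 0.1101/0.7228 = 0.1523
P_K = P₀×ρ^K = 0.152312 × 0.88991^10 = 0.152312 × 0.311502 = 0.04745
Blocking probability P_10 = 0.04745 (4.74%)
L = ρ[1 - (K+1)ρ^K + Kρ^(K+1)] / [(1-ρ)(1-ρ^(K+1))]
L = 0.88991 × (1 - 11×0.311502 + 10×0.277209) / ((1 - 0.88991) × (1 - 0.277209)) = 3.8647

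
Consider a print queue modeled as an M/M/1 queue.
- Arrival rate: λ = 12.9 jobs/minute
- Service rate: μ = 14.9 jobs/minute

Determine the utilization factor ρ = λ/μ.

Server utilization: ρ = λ/μ
ρ = 12.9/14.9 = 0.8658
The server is busy 86.58% of the time.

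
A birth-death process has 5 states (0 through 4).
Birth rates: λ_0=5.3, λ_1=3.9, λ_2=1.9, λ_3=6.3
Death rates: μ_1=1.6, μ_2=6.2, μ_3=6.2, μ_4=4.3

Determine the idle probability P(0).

Ratios P(n)/P(0) = (λ₀···λₙ₋₁)/(μ₁···μₙ):
P(1)/P(0) = (5.3)/(1.6) = 3.3125
P(2)/P(0) = (5.3×3.9)/(1.6×6.2) = 2.0837
P(3)/P(0) = (5.3×3.9×1.9)/(1.6×6.2×6.2) = 0.63854
P(4)/P(0) = (5.3×3.9×1.9×6.3)/(1.6×6.2×6.2×4.3) = 0.93554

Normalization: ∑ P(n) = 1
P(0) × (1.0000 + 3.3125 + 2.0837 + 0.63854 + 0.93554) = 1
P(0) × 7.9703 = 1
P(0) = 1/7.9703 = 0.1255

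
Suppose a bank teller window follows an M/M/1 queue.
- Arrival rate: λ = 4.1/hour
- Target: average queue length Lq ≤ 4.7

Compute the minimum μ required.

For M/M/1: Lq = λ²/(μ(μ-λ))
Need Lq ≤ 4.7, i.e. μ(μ-λ) ≥ λ²/4.7
μ² - 4.1μ - 16.81/4.7 ≥ 0  →  μ² - 4.1μ - 3.5766 ≥ 0
Quadratic formula (positive root): μ = [λ + √(λ² + 4×3.5766)]/2
Discriminant: 16.81 + 4×3.5766 = 31.1164, √31.1164 = 5.5782
μ ≥ (4.1 + 5.5782)/2 = 4.8391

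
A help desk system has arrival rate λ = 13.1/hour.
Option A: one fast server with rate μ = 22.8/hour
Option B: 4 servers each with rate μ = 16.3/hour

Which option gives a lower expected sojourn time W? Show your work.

Option A: single server μ = 22.8 (M/M/1)
  ρ_A = 13.1/22.8 = 0.5746
  W_A = 1/(μ-λ) = 1/(22.8-13.1) = 1/9.70 = 0.1031

Option B: 4 servers μ = 16.3 (M/M/4)
  ρ_B = λ/(cμ) = 13.1/(4×16.3) = 0.2009
  Offered load a = λ/μ = cρ = 13.1/16.3 = 0.8037
  P₀ = [ Σₙ₌₀^3 aⁿ/n! + a^4/(4!(1-ρ)) ]⁻¹
  Σ = a^0/0! + a^1/1! + a^2/2! + a^3/3! = 1.0000 + 0.80368 + 0.32295 + 0.086517 = 2.2131
  a^4/(4!(1-ρ)) = 0.4172/(24 × 0.7991) = 0.02175
  P₀ = 1/(2.21315 + 0.0217537) = 0.4474
  Lq = P₀·a^4·ρ / (4!(1-ρ)²) = 0.4474 × 0.4172 × 0.2009 / (24 × 0.6385) = 0.002447
  Wq_B = Lq/λ = 0.002447/13.1 = 0.0001868
  W_B = Wq_B + 1/μ = 0.0001868 + 0.06135 = 0.06154

Since W_B = 0.06154 < W_A = 0.1031, Option B (multiple servers) has the shorter time in system.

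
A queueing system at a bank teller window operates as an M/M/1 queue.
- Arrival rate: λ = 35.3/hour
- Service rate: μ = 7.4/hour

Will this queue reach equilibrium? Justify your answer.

Stability requires ρ = λ/(cμ) < 1
ρ = 35.3/(1 × 7.4) = 35.3/7.40 = 4.7703
Since 4.7703 ≥ 1, the system is UNSTABLE.
Queue grows without bound. Need μ > λ = 35.3.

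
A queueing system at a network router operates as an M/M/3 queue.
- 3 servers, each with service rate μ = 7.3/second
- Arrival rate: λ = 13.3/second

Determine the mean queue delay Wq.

Traffic intensity: ρ = λ/(cμ) = 13.3/(3×7.3) = 0.6073
Since ρ = 0.6073 < 1, system is stable.
Offered load a = λ/μ = cρ = 13.3/7.3 = 1.8219
P₀ = [ Σₙ₌₀^2 aⁿ/n! + a^3/(3!(1-ρ)) ]⁻¹
Σ = a^0/0! + a^1/1! + a^2/2! = 1.0000 + 1.8219 + 1.6597 = 4.4816
a^3/(3!(1-ρ)) = 6.0476/(6 × 0.3927) = 2.5667
P₀ = 1/(4.4816 + 2.5667) = 0.1419
Lq = P₀·a^3·ρ / (3!(1-ρ)²) = 0.14188 × 6.0476 × 0.60731 / (6 × 0.15421) = 0.5632
Wq = Lq/λ = 0.56318/13.3 = 0.04234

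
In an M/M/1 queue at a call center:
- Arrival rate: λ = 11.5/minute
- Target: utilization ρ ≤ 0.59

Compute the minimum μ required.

ρ = λ/μ, so μ = λ/ρ
μ ≥ 11.5/0.59 = 19.4915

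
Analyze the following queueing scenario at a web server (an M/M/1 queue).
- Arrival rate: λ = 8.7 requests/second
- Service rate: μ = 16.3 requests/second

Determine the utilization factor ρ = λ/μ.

Server utilization: ρ = λ/μ
ρ = 8.7/16.3 = 0.5337
The server is busy 53.37% of the time.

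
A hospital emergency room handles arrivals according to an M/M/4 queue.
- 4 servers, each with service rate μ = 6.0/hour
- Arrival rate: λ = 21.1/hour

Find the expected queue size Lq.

Traffic intensity: ρ = λ/(cμ) = 21.1/(4×6.0) = 0.8792
Since ρ = 0.8792 < 1, system is stable.
Offered load a = λ/μ = cρ = 21.1/6.0 = 3.5167
P₀ = [ Σₙ₌₀^3 aⁿ/n! + a^4/(4!(1-ρ)) ]⁻¹
Σ = a^0/0! + a^1/1! + a^2/2! + a^3/3! = 1.00000 + 3.51667 + 6.18347 + 7.24840 = 17.9485
a^4/(4!(1-ρ)) = 152.9413/(24 × 0.1208333) = 52.7384
P₀ = 1/(17.9485 + 52.7384) = 0.01415
Lq = P₀·a^4·ρ / (4!(1-ρ)²) = 0.014147 × 152.9413 × 0.87917 / (24 × 0.014601) = 5.4284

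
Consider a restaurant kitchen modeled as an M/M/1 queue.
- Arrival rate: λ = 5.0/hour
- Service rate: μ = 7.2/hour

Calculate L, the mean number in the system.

ρ = λ/μ = 5.0/7.2 = 0.6944
For M/M/1: L = λ/(μ-λ)
L = 5.0/(7.2-5.0) = 5.0/2.20
L = 2.2727 orders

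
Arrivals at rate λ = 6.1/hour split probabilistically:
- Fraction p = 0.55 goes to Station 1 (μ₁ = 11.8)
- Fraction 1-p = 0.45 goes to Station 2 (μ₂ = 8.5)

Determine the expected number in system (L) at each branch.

Effective rates: λ₁ = 6.1×0.55 = 3.355, λ₂ = 6.1×0.45 = 2.745
Station 1: ρ₁ = 3.355/11.8 = 0.28432, L₁ = ρ₁/(1-ρ₁) = 0.28432/(1-0.28432) = 0.3973
Station 2: ρ₂ = 2.745/8.5 = 0.32294, L₂ = ρ₂/(1-ρ₂) = 0.32294/(1-0.32294) = 0.4770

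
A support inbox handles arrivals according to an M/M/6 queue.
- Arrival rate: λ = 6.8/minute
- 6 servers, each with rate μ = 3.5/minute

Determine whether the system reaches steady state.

Stability requires ρ = λ/(cμ) < 1
ρ = 6.8/(6 × 3.5) = 6.8/21.00 = 0.3238
Since 0.3238 < 1, the system is STABLE.
The servers are busy 32.38% of the time.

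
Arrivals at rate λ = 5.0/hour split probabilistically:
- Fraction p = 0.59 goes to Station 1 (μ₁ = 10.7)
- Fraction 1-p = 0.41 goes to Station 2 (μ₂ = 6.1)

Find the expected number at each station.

Effective rates: λ₁ = 5.0×0.59 = 2.95, λ₂ = 5.0×0.41 = 2.05
Station 1: ρ₁ = 2.95/10.7 = 0.2757, L₁ = ρ₁/(1-ρ₁) = 0.2757/(1-0.2757) = 0.3806
Station 2: ρ₂ = 2.05/6.1 = 0.33607, L₂ = ρ₂/(1-ρ₂) = 0.33607/(1-0.33607) = 0.5062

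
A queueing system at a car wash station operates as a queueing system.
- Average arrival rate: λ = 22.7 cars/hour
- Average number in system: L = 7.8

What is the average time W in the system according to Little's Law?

Little's Law: L = λW, so W = L/λ
W = 7.8/22.7 = 0.3436 hours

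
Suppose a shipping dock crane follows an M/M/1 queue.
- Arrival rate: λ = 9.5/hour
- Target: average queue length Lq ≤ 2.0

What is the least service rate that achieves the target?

For M/M/1: Lq = λ²/(μ(μ-λ))
Need Lq ≤ 2.0, i.e. μ(μ-λ) ≥ λ²/2.0
μ² - 9.5μ - 90.25/2.0 ≥ 0  →  μ² - 9.5μ - 45.1250 ≥ 0
Quadratic formula (positive root): μ = [λ + √(λ² + 4×45.1250)]/2
Discriminant: 90.25 + 4×45.1250 = 270.7500, √270.7500 = 16.4545
μ ≥ (9.5 + 16.4545)/2 = 12.9772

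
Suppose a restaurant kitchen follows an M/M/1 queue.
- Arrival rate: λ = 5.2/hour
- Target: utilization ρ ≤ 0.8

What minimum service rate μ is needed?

ρ = λ/μ, so μ = λ/ρ
μ ≥ 5.2/0.8 = 6.5000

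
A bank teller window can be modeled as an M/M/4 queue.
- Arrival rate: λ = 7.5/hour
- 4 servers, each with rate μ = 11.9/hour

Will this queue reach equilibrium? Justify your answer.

Stability requires ρ = λ/(cμ) < 1
ρ = 7.5/(4 × 11.9) = 7.5/47.60 = 0.1576
Since 0.1576 < 1, the system is STABLE.
The servers are busy 15.76% of the time.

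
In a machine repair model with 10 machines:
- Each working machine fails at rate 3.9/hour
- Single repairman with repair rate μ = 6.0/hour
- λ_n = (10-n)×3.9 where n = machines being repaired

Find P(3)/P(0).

P(3)/P(0) = ∏_{i=0}^{3-1} λ_i/μ_{i+1}
= (10-0)×3.9/6.0 × (10-1)×3.9/6.0 × (10-2)×3.9/6.0
= 197.7300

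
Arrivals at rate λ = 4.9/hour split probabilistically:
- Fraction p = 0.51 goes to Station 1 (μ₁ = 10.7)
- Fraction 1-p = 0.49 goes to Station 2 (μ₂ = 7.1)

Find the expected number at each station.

Effective rates: λ₁ = 4.9×0.51 = 2.499, λ₂ = 4.9×0.49 = 2.401
Station 1: ρ₁ = 2.499/10.7 = 0.23355, L₁ = ρ₁/(1-ρ₁) = 0.23355/(1-0.23355) = 0.3047
Station 2: ρ₂ = 2.401/7.1 = 0.3382, L₂ = ρ₂/(1-ρ₂) = 0.3382/(1-0.3382) = 0.5110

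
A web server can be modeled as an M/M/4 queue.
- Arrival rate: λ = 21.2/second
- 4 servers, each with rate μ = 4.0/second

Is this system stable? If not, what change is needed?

Stability requires ρ = λ/(cμ) < 1
ρ = 21.2/(4 × 4.0) = 21.2/16.00 = 1.3250
Since 1.3250 ≥ 1, the system is UNSTABLE.
Need c > λ/μ = 21.2/4.0 = 5.30.
Minimum servers needed: c = 6.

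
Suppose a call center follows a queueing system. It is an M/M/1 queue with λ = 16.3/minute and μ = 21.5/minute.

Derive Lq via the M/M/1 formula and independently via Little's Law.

Method 1 (direct): Lq = λ²/(μ(μ-λ)) = 265.69/(21.5 × 5.20) = 2.3765

Method 2 (Little's Law):
W = 1/(μ-λ) = 1/5.20 = 0.1923
Wq = W - 1/μ = 0.1923 - 0.04651 = 0.1458
Lq = λWq = 16.3 × 0.1458 = 2.3765 ✔ (matches Method 1)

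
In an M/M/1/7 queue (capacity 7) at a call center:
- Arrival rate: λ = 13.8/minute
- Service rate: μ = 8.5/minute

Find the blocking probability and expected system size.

ρ = λ/μ = 13.8/8.5 = 1.62353
P₀ = (1-ρ)/(1-ρ^(K+1)) = (1-1.62353)/(1-1.62353^8) = -0.6235/-47.2706 = 0.01319
P_K = P₀×ρ^K = 0.01319 × 1.62353^7 = 0.01319 × 29.7319 = 0.3922
Blocking probability P_7 = 0.3922 (39.22%)
L = ρ[1 - (K+1)ρ^K + Kρ^(K+1)] / [(1-ρ)(1-ρ^(K+1))]
L = 1.62353 × (1 - 8×29.7319 + 7×48.2706) / ((1 - 1.62353) × (1 - 48.2706)) = 5.5655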